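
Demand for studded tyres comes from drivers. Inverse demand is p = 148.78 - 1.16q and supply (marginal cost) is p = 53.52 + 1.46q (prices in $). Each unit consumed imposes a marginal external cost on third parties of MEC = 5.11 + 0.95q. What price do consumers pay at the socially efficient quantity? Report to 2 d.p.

P = $119.49

Social marginal benefit = demand − MEC = 143.67 - 2.11q.
Set SMB = MC: 143.67 - 2.11q = 53.52 + 1.46q → q* = 25.2521.
Consumer price on the demand curve at q*: 148.78 − 1.16×25.2521 = 119.4876.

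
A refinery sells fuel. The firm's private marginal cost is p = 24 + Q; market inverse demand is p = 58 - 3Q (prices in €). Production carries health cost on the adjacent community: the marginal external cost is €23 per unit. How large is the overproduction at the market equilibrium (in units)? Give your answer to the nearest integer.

Market equilibrium (private): 24 + Q = 58 - 3Q → Q_m = 8.5000.
Social marginal cost = private MC + MEC = 47 + Q.
Set SMC = demand: 47 + Q = 58 - 3Q → Q* = 2.7500.
Gap = |8.5000 − 2.7500| = 5.7500.

6 units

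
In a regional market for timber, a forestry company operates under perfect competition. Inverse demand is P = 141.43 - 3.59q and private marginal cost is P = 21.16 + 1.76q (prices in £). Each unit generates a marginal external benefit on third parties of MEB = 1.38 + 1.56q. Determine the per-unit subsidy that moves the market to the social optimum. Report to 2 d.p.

subsidy = £51.45 per unit

Social marginal cost = private MC − MEB = 19.78 + 0.20q.
Set SMC = demand: 19.78 + 0.20q = 141.43 - 3.59q → q* = 32.0976.
The Pigouvian subsidy equals MEB at q*: 1.38 + 1.56×32.0976 = 51.4523.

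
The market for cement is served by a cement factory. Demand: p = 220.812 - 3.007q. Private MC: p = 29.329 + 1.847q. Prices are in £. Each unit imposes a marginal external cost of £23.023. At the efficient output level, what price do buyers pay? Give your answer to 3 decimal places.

P = £116.453

Social marginal cost = private MC + MEC = 52.352 + 1.847q.
Set SMC = demand: 52.352 + 1.847q = 220.812 - 3.007q → q* = 34.7054.
Consumer price on the demand curve at q*: 220.812 − 3.007×34.7054 = 116.4529.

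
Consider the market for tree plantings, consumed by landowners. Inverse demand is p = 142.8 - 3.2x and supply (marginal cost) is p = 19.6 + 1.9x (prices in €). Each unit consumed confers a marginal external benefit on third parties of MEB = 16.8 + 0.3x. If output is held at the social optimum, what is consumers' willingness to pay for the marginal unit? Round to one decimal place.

P = €49.5

Social marginal benefit = demand + MEB = 159.6 - 2.9x.
Set SMB = MC: 159.6 - 2.9x = 19.6 + 1.9x → x* = 29.1667.
Consumer price on the demand curve at x*: 142.8 − 3.2×29.1667 = 49.4666.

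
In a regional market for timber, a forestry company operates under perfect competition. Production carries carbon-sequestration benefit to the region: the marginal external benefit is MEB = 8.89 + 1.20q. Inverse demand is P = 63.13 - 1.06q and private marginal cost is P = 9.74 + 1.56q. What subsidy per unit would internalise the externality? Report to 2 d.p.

subsidy = 61.52 per unit

Social marginal cost = private MC − MEB = 0.85 + 0.36q.
Set SMC = demand: 0.85 + 0.36q = 63.13 - 1.06q → q* = 43.8592.
The Pigouvian subsidy equals MEB at q*: 8.89 + 1.20×43.8592 = 61.5210.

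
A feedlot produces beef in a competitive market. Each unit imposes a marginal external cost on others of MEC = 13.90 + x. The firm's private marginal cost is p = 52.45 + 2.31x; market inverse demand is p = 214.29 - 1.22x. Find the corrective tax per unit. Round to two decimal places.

tax = 46.56 per unit

Social marginal cost = private MC + MEC = 66.35 + 3.31x.
Set SMC = demand: 66.35 + 3.31x = 214.29 - 1.22x → x* = 32.6578.
The Pigouvian tax equals MEC at x*: 13.90 + 1.00×32.6578 = 46.5578.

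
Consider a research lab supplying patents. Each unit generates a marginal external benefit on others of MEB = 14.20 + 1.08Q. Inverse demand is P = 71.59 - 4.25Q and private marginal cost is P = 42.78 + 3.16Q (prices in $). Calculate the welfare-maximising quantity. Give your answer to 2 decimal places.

Social marginal cost = private MC − MEB = 28.58 + 2.08Q.
Set SMC = demand: 28.58 + 2.08Q = 71.59 - 4.25Q → Q* = 6.7946.

Q* = 6.79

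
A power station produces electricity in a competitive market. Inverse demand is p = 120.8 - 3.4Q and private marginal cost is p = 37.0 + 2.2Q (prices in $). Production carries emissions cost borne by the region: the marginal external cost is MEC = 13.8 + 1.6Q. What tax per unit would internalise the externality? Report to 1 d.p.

Social marginal cost = private MC + MEC = 50.8 + 3.8Q.
Set SMC = demand: 50.8 + 3.8Q = 120.8 - 3.4Q → Q* = 9.7222.
The Pigouvian tax equals MEC at Q*: 13.8 + 1.6×9.7222 = 29.3555.

tax = $29.4 per unit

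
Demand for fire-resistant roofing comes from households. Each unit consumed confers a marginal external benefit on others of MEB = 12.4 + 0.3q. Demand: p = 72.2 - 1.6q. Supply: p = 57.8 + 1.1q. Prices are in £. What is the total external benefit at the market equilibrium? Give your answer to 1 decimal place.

£70.4

Market equilibrium (private): 57.8 + 1.1q = 72.2 - 1.6q → q_m = 5.3333.
Total external benefit = ∫₀^{q_m} (12.4 + 0.3q) dq = 12.4×5.3333 + ½×0.3×5.3333² = 70.3995.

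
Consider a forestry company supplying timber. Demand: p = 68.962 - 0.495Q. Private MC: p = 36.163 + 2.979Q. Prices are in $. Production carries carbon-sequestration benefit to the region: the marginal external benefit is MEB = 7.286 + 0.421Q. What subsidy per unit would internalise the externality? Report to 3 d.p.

subsidy = $12.814 per unit

Social marginal cost = private MC − MEB = 28.877 + 2.558Q.
Set SMC = demand: 28.877 + 2.558Q = 68.962 - 0.495Q → Q* = 13.1297.
The Pigouvian subsidy equals MEB at Q*: 7.286 + 0.421×13.1297 = 12.8136.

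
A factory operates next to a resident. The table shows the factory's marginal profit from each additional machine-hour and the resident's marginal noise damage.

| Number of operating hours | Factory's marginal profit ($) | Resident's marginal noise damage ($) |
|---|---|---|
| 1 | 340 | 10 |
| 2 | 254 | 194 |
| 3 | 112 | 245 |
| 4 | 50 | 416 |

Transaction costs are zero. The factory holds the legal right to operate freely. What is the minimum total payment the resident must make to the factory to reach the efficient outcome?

Left alone the factory would choose level 4 (marginal profit stays positive).
Efficient level: k* = 2 (marginal profit ≥ marginal noise damage through 2).
The resident must at least cover the factory's forgone profit from cutting 4→2: 112 + 50 = 162.

$162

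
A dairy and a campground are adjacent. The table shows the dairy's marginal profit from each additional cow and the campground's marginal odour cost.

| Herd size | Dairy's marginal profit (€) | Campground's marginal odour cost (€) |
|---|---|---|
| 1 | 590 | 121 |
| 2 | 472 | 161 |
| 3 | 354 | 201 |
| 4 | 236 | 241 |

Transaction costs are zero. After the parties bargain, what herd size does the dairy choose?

Bargaining reaches the level where marginal profit last exceeds marginal odour cost.
That holds through level 3 (354 ≥ 201) but not at 4 (236 < 241).

3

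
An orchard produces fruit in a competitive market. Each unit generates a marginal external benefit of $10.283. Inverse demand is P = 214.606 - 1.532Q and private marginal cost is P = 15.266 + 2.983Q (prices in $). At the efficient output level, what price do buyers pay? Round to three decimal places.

P = $143.478

Social marginal cost = private MC − MEB = 4.983 + 2.983Q.
Set SMC = demand: 4.983 + 2.983Q = 214.606 - 1.532Q → Q* = 46.4281.
Consumer price on the demand curve at Q*: 214.606 − 1.532×46.4281 = 143.4782.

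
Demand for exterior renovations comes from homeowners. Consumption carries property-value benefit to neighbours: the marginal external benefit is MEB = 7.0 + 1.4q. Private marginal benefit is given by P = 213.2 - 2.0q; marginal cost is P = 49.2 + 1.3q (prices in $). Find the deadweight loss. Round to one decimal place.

Market equilibrium (private): 49.2 + 1.3q = 213.2 - 2.0q → q_m = 49.6970.
Social marginal benefit = demand + MEB = 220.2 - 0.6q.
Set SMB = MC: 220.2 - 0.6q = 49.2 + 1.3q → q* = 90.0000.
Height of the DWL triangle at q_m is SMB(q_m) − MC(q_m) = MEB(q_m) = 76.5758.
DWL = ½ × 40.3030 × 76.5758 = 1543.1172.

DWL = $1543.1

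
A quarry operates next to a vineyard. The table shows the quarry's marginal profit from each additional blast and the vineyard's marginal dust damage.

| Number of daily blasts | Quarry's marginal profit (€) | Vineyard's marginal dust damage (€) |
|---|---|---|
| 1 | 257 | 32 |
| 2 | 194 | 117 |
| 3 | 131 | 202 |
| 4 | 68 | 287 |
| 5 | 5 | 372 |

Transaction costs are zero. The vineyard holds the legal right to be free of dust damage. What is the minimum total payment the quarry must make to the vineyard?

€149

Efficient level: marginal profit ≥ marginal dust damage through level 2, so k* = 2.
With the vineyard holding the right, the quarry must at least compensate total damage at k*: 32 + 117 = 149.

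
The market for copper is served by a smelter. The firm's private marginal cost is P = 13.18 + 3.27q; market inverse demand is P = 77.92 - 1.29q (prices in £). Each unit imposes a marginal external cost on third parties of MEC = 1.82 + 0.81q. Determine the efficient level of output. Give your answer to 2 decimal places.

q* = 11.72

Social marginal cost = private MC + MEC = 15.00 + 4.08q.
Set SMC = demand: 15.00 + 4.08q = 77.92 - 1.29q → q* = 11.7169.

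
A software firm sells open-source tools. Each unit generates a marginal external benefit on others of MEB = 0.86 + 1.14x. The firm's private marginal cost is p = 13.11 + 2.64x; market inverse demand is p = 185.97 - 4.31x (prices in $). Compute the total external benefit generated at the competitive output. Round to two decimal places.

Market equilibrium (private): 13.11 + 2.64x = 185.97 - 4.31x → x_m = 24.8719.
Total external benefit = ∫₀^{x_m} (0.86 + 1.14x) dx = 0.86×24.8719 + ½×1.14×24.8719² = 373.9983.

$374.00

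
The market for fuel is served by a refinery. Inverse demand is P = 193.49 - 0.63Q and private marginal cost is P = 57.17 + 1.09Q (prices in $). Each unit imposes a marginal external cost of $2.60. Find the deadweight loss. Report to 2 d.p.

DWL = $1.97

Market equilibrium (private): 57.17 + 1.09Q = 193.49 - 0.63Q → Q_m = 79.2558.
Social marginal cost = private MC + MEC = 59.77 + 1.09Q.
Set SMC = demand: 59.77 + 1.09Q = 193.49 - 0.63Q → Q* = 77.7442.
Height of the DWL triangle at Q_m is SMC(Q_m) − demand(Q_m) = MEC(Q_m) = 2.6000.
DWL = ½ × 1.5116 × 2.6000 = 1.9651.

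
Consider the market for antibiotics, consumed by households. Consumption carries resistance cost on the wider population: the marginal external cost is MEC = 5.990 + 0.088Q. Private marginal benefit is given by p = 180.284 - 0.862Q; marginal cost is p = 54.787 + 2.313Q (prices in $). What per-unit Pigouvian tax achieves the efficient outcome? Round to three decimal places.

tax = $9.213 per unit

Social marginal benefit = demand − MEC = 174.294 - 0.950Q.
Set SMB = MC: 174.294 - 0.950Q = 54.787 + 2.313Q → Q* = 36.6249.
The Pigouvian tax equals MEC at Q*: 5.990 + 0.088×36.6249 = 9.2130.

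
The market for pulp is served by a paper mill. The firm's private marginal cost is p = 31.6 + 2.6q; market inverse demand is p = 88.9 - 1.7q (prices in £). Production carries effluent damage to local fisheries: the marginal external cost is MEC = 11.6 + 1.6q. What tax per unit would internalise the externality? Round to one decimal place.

tax = £24.0 per unit

Social marginal cost = private MC + MEC = 43.2 + 4.2q.
Set SMC = demand: 43.2 + 4.2q = 88.9 - 1.7q → q* = 7.7458.
The Pigouvian tax equals MEC at q*: 11.6 + 1.6×7.7458 = 23.9933.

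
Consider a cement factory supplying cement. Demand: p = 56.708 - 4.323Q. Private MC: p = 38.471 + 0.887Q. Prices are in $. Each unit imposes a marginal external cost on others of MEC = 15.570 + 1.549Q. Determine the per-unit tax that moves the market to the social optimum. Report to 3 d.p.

tax = $16.181 per unit

Social marginal cost = private MC + MEC = 54.041 + 2.436Q.
Set SMC = demand: 54.041 + 2.436Q = 56.708 - 4.323Q → Q* = 0.3946.
The Pigouvian tax equals MEC at Q*: 15.570 + 1.549×0.3946 = 16.1812.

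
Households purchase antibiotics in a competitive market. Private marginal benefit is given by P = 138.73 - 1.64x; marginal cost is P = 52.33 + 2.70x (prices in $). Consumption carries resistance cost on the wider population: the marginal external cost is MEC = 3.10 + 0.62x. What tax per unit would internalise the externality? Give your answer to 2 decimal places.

tax = $13.51 per unit

Social marginal benefit = demand − MEC = 135.63 - 2.26x.
Set SMB = MC: 135.63 - 2.26x = 52.33 + 2.70x → x* = 16.7944.
The Pigouvian tax equals MEC at x*: 3.10 + 0.62×16.7944 = 13.5125.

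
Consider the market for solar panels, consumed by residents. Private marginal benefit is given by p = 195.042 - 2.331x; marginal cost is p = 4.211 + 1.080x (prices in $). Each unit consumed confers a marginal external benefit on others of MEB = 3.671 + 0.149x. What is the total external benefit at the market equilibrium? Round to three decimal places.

Market equilibrium (private): 4.211 + 1.080x = 195.042 - 2.331x → x_m = 55.9458.
Total external benefit = ∫₀^{x_m} (3.671 + 0.149x) dx = 3.671×55.9458 + ½×0.149×55.9458² = 438.5570.

$438.557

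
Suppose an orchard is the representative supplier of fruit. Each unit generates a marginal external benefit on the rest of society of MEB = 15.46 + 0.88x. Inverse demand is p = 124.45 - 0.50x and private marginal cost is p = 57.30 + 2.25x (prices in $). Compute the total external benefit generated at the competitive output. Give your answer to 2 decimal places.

$639.85

Market equilibrium (private): 57.30 + 2.25x = 124.45 - 0.50x → x_m = 24.4182.
Total external benefit = ∫₀^{x_m} (15.46 + 0.88x) dx = 15.46×24.4182 + ½×0.88×24.4182² = 639.8547.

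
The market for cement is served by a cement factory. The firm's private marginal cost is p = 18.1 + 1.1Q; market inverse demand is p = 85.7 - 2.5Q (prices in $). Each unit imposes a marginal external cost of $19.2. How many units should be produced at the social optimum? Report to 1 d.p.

Q* = 13.4

Social marginal cost = private MC + MEC = 37.3 + 1.1Q.
Set SMC = demand: 37.3 + 1.1Q = 85.7 - 2.5Q → Q* = 13.4444.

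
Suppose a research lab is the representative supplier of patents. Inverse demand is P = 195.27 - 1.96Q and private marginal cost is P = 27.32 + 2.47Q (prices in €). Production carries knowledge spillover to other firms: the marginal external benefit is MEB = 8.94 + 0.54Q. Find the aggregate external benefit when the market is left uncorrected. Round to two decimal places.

€727.01

Market equilibrium (private): 27.32 + 2.47Q = 195.27 - 1.96Q → Q_m = 37.9120.
Total external benefit = ∫₀^{Q_m} (8.94 + 0.54Q) dQ = 8.94×37.9120 + ½×0.54×37.9120² = 727.0096.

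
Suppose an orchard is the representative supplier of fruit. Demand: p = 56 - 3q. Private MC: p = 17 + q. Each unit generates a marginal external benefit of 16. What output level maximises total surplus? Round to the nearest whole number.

Social marginal cost = private MC − MEB = 1 + q.
Set SMC = demand: 1 + q = 56 - 3q → q* = 13.7500.

q* = 14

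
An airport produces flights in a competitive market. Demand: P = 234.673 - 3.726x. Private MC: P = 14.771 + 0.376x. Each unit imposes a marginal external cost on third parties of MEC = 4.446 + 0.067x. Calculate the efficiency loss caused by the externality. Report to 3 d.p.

Market equilibrium (private): 14.771 + 0.376x = 234.673 - 3.726x → x_m = 53.6085.
Social marginal cost = private MC + MEC = 19.217 + 0.443x.
Set SMC = demand: 19.217 + 0.443x = 234.673 - 3.726x → x* = 51.6805.
The loss is the area between SMC and demand from x* to x_m; with linear curves that's a triangle of height MEC(x_m).
DWL = ½ × 1.9280 × 8.0378 = 7.7484.

DWL = 7.748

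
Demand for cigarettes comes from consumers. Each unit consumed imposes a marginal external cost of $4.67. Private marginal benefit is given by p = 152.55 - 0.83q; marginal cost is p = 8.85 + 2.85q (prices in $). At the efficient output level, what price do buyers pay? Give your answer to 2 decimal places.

P = $121.19

Social marginal benefit = demand − MEC = 147.88 - 0.83q.
Set SMB = MC: 147.88 - 0.83q = 8.85 + 2.85q → q* = 37.7799.
Consumer price on the demand curve at q*: 152.55 − 0.83×37.7799 = 121.1927.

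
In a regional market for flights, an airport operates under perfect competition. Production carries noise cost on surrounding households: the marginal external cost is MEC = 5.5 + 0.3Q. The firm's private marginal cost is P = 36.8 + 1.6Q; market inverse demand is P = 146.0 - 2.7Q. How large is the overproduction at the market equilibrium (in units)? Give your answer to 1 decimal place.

2.9 units

Market equilibrium (private): 36.8 + 1.6Q = 146.0 - 2.7Q → Q_m = 25.3953.
Social marginal cost = private MC + MEC = 42.3 + 1.9Q.
Set SMC = demand: 42.3 + 1.9Q = 146.0 - 2.7Q → Q* = 22.5435.
Gap = |25.3953 − 22.5435| = 2.8518.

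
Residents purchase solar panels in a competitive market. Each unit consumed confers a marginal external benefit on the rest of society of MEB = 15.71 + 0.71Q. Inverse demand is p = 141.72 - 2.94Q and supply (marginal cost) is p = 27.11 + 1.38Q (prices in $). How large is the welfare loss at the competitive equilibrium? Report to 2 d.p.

Market equilibrium (private): 27.11 + 1.38Q = 141.72 - 2.94Q → Q_m = 26.5301.
Social marginal benefit = demand + MEB = 157.43 - 2.23Q.
Set SMB = MC: 157.43 - 2.23Q = 27.11 + 1.38Q → Q* = 36.0997.
Between Q* and Q_m the wedge SMB − MC runs linearly from 0 to MEB(Q_m), so the loss is a triangle.
DWL = ½ × 9.5696 × 34.5464 = 165.2976.

DWL = $165.30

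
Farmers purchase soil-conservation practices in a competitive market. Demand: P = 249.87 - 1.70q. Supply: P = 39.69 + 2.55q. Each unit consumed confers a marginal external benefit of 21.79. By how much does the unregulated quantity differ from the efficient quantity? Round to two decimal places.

5.13 units

Market equilibrium (private): 39.69 + 2.55q = 249.87 - 1.70q → q_m = 49.4541.
Social marginal benefit = demand + MEB = 271.66 - 1.70q.
Set SMB = MC: 271.66 - 1.70q = 39.69 + 2.55q → q* = 54.5812.
Gap = |49.4541 − 54.5812| = 5.1271.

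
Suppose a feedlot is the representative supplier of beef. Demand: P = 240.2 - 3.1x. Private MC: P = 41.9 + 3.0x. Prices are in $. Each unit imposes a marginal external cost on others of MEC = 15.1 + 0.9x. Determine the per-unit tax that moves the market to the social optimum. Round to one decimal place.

tax = $38.7 per unit

Social marginal cost = private MC + MEC = 57.0 + 3.9x.
Set SMC = demand: 57.0 + 3.9x = 240.2 - 3.1x → x* = 26.1714.
The Pigouvian tax equals MEC at x*: 15.1 + 0.9×26.1714 = 38.6543.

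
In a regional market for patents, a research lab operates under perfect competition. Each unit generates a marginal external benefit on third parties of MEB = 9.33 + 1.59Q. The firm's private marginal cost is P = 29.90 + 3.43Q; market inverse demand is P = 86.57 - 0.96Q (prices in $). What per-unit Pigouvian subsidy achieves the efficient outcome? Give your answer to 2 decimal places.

subsidy = $46.81 per unit

Social marginal cost = private MC − MEB = 20.57 + 1.84Q.
Set SMC = demand: 20.57 + 1.84Q = 86.57 - 0.96Q → Q* = 23.5714.
The Pigouvian subsidy equals MEB at Q*: 9.33 + 1.59×23.5714 = 46.8085.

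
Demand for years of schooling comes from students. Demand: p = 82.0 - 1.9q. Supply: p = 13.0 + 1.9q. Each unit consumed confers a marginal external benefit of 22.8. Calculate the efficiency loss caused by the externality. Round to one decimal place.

Market equilibrium (private): 13.0 + 1.9q = 82.0 - 1.9q → q_m = 18.1579.
Social marginal benefit = demand + MEB = 104.8 - 1.9q.
Set SMB = MC: 104.8 - 1.9q = 13.0 + 1.9q → q* = 24.1579.
The loss is the area between SMB and MC from q* to q_m; with linear curves that's a triangle of height MEB(q_m).
DWL = ½ × 6.0000 × 22.8000 = 68.4000.

DWL = 68.4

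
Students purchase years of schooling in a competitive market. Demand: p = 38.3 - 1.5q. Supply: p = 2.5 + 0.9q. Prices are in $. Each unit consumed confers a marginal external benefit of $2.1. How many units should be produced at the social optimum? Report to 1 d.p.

q* = 15.8

Social marginal benefit = demand + MEB = 40.4 - 1.5q.
Set SMB = MC: 40.4 - 1.5q = 2.5 + 0.9q → q* = 15.7917.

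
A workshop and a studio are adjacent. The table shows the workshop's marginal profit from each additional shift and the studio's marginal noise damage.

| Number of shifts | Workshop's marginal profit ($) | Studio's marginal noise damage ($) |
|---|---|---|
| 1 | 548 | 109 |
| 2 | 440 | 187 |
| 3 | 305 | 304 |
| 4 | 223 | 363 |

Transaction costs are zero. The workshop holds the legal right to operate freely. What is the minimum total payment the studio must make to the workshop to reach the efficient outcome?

Left alone the workshop would choose level 4 (marginal profit stays positive).
Efficient level: k* = 3 (marginal profit ≥ marginal noise damage through 3).
The studio must at least cover the workshop's forgone profit from cutting 4→3: 223 = 223.

$223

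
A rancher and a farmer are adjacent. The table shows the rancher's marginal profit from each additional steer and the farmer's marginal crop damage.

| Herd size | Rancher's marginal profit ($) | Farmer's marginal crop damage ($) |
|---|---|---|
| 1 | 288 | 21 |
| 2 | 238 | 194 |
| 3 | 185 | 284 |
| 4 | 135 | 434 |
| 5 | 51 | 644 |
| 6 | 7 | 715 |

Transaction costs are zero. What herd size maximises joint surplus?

2

Bargaining reaches the level where marginal profit last exceeds marginal crop damage.
That holds through level 2 (238 ≥ 194) but not at 3 (185 < 284).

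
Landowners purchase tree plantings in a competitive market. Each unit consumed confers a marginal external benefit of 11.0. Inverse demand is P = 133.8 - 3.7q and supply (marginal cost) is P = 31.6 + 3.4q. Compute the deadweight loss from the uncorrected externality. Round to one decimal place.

DWL = 8.5

Market equilibrium (private): 31.6 + 3.4q = 133.8 - 3.7q → q_m = 14.3944.
Social marginal benefit = demand + MEB = 144.8 - 3.7q.
Set SMB = MC: 144.8 - 3.7q = 31.6 + 3.4q → q* = 15.9437.
Height of the DWL triangle at q_m is SMB(q_m) − MC(q_m) = MEB(q_m) = 11.0000.
DWL = ½ × 1.5493 × 11.0000 = 8.5212.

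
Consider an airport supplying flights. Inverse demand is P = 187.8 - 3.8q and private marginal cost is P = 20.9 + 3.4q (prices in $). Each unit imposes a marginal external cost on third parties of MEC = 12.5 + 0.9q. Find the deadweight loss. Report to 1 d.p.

Market equilibrium (private): 20.9 + 3.4q = 187.8 - 3.8q → q_m = 23.1806.
Social marginal cost = private MC + MEC = 33.4 + 4.3q.
Set SMC = demand: 33.4 + 4.3q = 187.8 - 3.8q → q* = 19.0617.
Between q* and q_m the wedge SMC − demand runs linearly from 0 to MEC(q_m), so the loss is a triangle.
DWL = ½ × 4.1189 × 33.3625 = 68.7084.

DWL = $68.7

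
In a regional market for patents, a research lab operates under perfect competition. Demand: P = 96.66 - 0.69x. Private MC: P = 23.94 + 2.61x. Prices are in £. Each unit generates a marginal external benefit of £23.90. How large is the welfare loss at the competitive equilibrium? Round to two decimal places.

Market equilibrium (private): 23.94 + 2.61x = 96.66 - 0.69x → x_m = 22.0364.
Social marginal cost = private MC − MEB = 0.04 + 2.61x.
Set SMC = demand: 0.04 + 2.61x = 96.66 - 0.69x → x* = 29.2788.
Height of the DWL triangle at x_m is demand(x_m) − SMC(x_m) = MEB(x_m) = 23.9000.
DWL = ½ × 7.2424 × 23.9000 = 86.5467.

DWL = £86.55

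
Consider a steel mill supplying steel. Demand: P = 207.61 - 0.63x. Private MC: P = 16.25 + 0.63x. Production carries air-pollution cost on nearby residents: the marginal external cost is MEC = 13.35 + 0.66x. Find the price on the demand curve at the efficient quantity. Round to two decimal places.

Social marginal cost = private MC + MEC = 29.60 + 1.29x.
Set SMC = demand: 29.60 + 1.29x = 207.61 - 0.63x → x* = 92.7135.
Consumer price on the demand curve at x*: 207.61 − 0.63×92.7135 = 149.2005.

P = 149.20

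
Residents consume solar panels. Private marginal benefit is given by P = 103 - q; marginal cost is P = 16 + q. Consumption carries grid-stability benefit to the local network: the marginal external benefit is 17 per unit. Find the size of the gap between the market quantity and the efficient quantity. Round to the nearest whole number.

9 units

Market equilibrium (private): 16 + q = 103 - q → q_m = 43.5000.
Social marginal benefit = demand + MEB = 120 - q.
Set SMB = MC: 120 - q = 16 + q → q* = 52.0000.
Gap = |43.5000 − 52.0000| = 8.5000.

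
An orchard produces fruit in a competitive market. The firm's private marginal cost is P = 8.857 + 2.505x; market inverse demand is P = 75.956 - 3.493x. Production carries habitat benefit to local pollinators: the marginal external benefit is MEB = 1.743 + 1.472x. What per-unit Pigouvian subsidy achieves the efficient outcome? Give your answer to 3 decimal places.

Social marginal cost = private MC − MEB = 7.114 + 1.033x.
Set SMC = demand: 7.114 + 1.033x = 75.956 - 3.493x → x* = 15.2103.
The Pigouvian subsidy equals MEB at x*: 1.743 + 1.472×15.2103 = 24.1326.

subsidy = 24.133 per unit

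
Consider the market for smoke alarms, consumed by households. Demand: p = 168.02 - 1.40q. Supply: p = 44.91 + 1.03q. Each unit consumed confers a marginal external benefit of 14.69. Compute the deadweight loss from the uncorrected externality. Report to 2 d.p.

DWL = 44.40

Market equilibrium (private): 44.91 + 1.03q = 168.02 - 1.40q → q_m = 50.6626.
Social marginal benefit = demand + MEB = 182.71 - 1.40q.
Set SMB = MC: 182.71 - 1.40q = 44.91 + 1.03q → q* = 56.7078.
Height of the DWL triangle at q_m is SMB(q_m) − MC(q_m) = MEB(q_m) = 14.6900.
DWL = ½ × 6.0452 × 14.6900 = 44.4020.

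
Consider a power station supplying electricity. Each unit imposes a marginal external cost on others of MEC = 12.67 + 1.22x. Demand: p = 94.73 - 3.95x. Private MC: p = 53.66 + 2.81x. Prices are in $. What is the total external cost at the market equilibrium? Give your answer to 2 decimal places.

Market equilibrium (private): 53.66 + 2.81x = 94.73 - 3.95x → x_m = 6.0754.
Total external cost = ∫₀^{x_m} (12.67 + 1.22x) dx = 12.67×6.0754 + ½×1.22×6.0754² = 99.4907.

$99.49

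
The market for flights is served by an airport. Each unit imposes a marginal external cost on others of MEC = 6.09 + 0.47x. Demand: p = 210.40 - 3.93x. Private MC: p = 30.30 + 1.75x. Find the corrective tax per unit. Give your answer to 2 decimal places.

tax = 19.39 per unit

Social marginal cost = private MC + MEC = 36.39 + 2.22x.
Set SMC = demand: 36.39 + 2.22x = 210.40 - 3.93x → x* = 28.2943.
The Pigouvian tax equals MEC at x*: 6.09 + 0.47×28.2943 = 19.3883.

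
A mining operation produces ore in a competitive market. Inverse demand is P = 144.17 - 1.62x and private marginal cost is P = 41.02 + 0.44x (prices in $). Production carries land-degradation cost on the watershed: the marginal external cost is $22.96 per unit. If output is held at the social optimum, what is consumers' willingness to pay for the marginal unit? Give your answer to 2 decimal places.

P = $81.11

Social marginal cost = private MC + MEC = 63.98 + 0.44x.
Set SMC = demand: 63.98 + 0.44x = 144.17 - 1.62x → x* = 38.9272.
Consumer price on the demand curve at x*: 144.17 − 1.62×38.9272 = 81.1079.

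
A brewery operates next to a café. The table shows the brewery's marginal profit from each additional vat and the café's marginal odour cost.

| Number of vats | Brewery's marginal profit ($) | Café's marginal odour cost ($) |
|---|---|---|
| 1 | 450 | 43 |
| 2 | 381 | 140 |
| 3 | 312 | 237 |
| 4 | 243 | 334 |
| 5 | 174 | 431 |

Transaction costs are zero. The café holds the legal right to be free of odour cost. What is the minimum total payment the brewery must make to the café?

Efficient level: marginal profit ≥ marginal odour cost through level 3, so k* = 3.
With the café holding the right, the brewery must at least compensate total damage at k*: 43 + 140 + 237 = 420.

$420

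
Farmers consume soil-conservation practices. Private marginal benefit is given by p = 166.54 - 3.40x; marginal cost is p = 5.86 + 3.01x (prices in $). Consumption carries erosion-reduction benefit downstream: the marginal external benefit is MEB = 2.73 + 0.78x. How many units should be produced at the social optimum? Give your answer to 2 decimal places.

Social marginal benefit = demand + MEB = 169.27 - 2.62x.
Set SMB = MC: 169.27 - 2.62x = 5.86 + 3.01x → x* = 29.0249.

x* = 29.02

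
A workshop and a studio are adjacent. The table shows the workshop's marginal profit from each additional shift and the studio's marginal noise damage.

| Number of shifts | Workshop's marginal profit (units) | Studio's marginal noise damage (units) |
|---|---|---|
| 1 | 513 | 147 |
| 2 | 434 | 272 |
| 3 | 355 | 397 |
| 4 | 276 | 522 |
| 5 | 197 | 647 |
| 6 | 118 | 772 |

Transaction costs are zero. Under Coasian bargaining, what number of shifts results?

2

Bargaining reaches the level where marginal profit last exceeds marginal noise damage.
That holds through level 2 (434 ≥ 272) but not at 3 (355 < 397).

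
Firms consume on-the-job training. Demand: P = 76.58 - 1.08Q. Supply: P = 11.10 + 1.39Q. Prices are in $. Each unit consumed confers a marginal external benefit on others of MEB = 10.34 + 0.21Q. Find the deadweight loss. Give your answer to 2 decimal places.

Market equilibrium (private): 11.10 + 1.39Q = 76.58 - 1.08Q → Q_m = 26.5101.
Social marginal benefit = demand + MEB = 86.92 - 0.87Q.
Set SMB = MC: 86.92 - 0.87Q = 11.10 + 1.39Q → Q* = 33.5487.
The loss is the area between SMB and MC from Q* to Q_m; with linear curves that's a triangle of height MEB(Q_m).
DWL = ½ × 7.0386 × 15.9071 = 55.9819.

DWL = $55.98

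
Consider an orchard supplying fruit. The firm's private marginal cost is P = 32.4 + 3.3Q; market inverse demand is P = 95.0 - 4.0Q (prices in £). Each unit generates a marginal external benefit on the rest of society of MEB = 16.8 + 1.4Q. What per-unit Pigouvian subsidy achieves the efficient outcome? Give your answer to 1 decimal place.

subsidy = £35.6 per unit

Social marginal cost = private MC − MEB = 15.6 + 1.9Q.
Set SMC = demand: 15.6 + 1.9Q = 95.0 - 4.0Q → Q* = 13.4576.
The Pigouvian subsidy equals MEB at Q*: 16.8 + 1.4×13.4576 = 35.6406.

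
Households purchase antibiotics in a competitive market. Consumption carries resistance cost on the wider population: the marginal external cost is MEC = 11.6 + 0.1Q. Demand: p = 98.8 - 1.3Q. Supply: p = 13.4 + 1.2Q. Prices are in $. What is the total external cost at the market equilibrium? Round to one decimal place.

$454.6

Market equilibrium (private): 13.4 + 1.2Q = 98.8 - 1.3Q → Q_m = 34.1600.
Total external cost = ∫₀^{Q_m} (11.6 + 0.1Q) dQ = 11.6×34.1600 + ½×0.1×34.1600² = 454.6013.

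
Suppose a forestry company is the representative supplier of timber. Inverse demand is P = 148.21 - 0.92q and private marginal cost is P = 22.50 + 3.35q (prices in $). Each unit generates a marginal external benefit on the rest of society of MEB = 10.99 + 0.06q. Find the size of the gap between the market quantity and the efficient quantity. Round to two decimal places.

Market equilibrium (private): 22.50 + 3.35q = 148.21 - 0.92q → q_m = 29.4403.
Social marginal cost = private MC − MEB = 11.51 + 3.29q.
Set SMC = demand: 11.51 + 3.29q = 148.21 - 0.92q → q* = 32.4703.
Gap = |29.4403 − 32.4703| = 3.0300.

3.03 units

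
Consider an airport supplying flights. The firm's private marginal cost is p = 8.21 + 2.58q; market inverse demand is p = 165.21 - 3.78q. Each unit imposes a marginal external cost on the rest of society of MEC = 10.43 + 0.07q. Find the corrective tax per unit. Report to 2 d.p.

tax = 12.03 per unit

Social marginal cost = private MC + MEC = 18.64 + 2.65q.
Set SMC = demand: 18.64 + 2.65q = 165.21 - 3.78q → q* = 22.7947.
The Pigouvian tax equals MEC at q*: 10.43 + 0.07×22.7947 = 12.0256.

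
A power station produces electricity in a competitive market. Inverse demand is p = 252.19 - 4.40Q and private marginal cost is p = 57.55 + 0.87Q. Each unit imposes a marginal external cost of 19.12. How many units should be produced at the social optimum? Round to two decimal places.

Q* = 33.31

Social marginal cost = private MC + MEC = 76.67 + 0.87Q.
Set SMC = demand: 76.67 + 0.87Q = 252.19 - 4.40Q → Q* = 33.3055.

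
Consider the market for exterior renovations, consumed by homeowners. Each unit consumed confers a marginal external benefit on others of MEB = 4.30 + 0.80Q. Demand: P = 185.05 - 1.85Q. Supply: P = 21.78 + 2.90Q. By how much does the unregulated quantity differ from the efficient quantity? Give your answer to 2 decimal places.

8.05 units

Market equilibrium (private): 21.78 + 2.90Q = 185.05 - 1.85Q → Q_m = 34.3726.
Social marginal benefit = demand + MEB = 189.35 - 1.05Q.
Set SMB = MC: 189.35 - 1.05Q = 21.78 + 2.90Q → Q* = 42.4228.
Gap = |34.3726 − 42.4228| = 8.0502.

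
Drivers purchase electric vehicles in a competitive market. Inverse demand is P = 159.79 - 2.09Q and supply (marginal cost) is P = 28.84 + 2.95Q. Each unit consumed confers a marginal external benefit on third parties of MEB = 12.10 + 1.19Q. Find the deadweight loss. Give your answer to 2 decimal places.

DWL = 240.34

Market equilibrium (private): 28.84 + 2.95Q = 159.79 - 2.09Q → Q_m = 25.9821.
Social marginal benefit = demand + MEB = 171.89 - 0.90Q.
Set SMB = MC: 171.89 - 0.90Q = 28.84 + 2.95Q → Q* = 37.1558.
The welfare-loss triangle has base |Q_m − Q*| and height MEB(Q_m) (the vertical gap between SMB and MC is zero at Q* and MEB at Q_m).
DWL = ½ × 11.1737 × 43.0188 = 240.3396.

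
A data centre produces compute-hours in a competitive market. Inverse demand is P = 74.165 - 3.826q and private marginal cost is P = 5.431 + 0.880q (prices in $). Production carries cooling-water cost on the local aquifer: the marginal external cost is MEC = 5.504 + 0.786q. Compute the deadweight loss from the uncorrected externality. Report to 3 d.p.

Market equilibrium (private): 5.431 + 0.880q = 74.165 - 3.826q → q_m = 14.6056.
Social marginal cost = private MC + MEC = 10.935 + 1.666q.
Set SMC = demand: 10.935 + 1.666q = 74.165 - 3.826q → q* = 11.5131.
Height of the DWL triangle at q_m is SMC(q_m) − demand(q_m) = MEC(q_m) = 16.9840.
DWL = ½ × 3.0925 × 16.9840 = 26.2615.

DWL = $26.262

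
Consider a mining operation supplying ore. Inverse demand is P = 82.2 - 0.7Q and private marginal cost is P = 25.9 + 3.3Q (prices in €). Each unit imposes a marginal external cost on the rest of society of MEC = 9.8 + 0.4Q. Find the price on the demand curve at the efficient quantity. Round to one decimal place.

P = €74.8

Social marginal cost = private MC + MEC = 35.7 + 3.7Q.
Set SMC = demand: 35.7 + 3.7Q = 82.2 - 0.7Q → Q* = 10.5682.
Consumer price on the demand curve at Q*: 82.2 − 0.7×10.5682 = 74.8023.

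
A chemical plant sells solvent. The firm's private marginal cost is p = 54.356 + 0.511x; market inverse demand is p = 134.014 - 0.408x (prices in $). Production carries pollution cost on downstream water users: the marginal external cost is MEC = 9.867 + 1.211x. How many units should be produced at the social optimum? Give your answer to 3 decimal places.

Social marginal cost = private MC + MEC = 64.223 + 1.722x.
Set SMC = demand: 64.223 + 1.722x = 134.014 - 0.408x → x* = 32.7657.

x* = 32.766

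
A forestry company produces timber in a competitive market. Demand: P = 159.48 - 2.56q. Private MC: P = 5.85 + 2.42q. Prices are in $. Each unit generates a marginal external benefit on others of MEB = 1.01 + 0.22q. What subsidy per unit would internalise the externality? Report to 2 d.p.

subsidy = $8.16 per unit

Social marginal cost = private MC − MEB = 4.84 + 2.20q.
Set SMC = demand: 4.84 + 2.20q = 159.48 - 2.56q → q* = 32.4874.
The Pigouvian subsidy equals MEB at q*: 1.01 + 0.22×32.4874 = 8.1572.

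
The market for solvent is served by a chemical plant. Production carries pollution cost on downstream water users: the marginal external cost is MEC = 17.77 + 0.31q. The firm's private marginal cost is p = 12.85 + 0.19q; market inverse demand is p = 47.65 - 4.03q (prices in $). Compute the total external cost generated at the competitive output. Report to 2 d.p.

Market equilibrium (private): 12.85 + 0.19q = 47.65 - 4.03q → q_m = 8.2464.
Total external cost = ∫₀^{q_m} (17.77 + 0.31q) dq = 17.77×8.2464 + ½×0.31×8.2464² = 157.0790.

$157.08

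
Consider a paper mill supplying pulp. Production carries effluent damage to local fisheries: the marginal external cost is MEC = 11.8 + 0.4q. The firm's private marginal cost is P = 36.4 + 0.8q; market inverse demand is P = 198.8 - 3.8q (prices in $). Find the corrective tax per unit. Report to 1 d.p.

tax = $23.8 per unit

Social marginal cost = private MC + MEC = 48.2 + 1.2q.
Set SMC = demand: 48.2 + 1.2q = 198.8 - 3.8q → q* = 30.1200.
The Pigouvian tax equals MEC at q*: 11.8 + 0.4×30.1200 = 23.8480.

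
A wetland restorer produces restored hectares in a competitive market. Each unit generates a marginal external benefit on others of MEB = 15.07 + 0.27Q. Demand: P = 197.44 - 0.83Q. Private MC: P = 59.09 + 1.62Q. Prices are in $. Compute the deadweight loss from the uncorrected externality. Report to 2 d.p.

Market equilibrium (private): 59.09 + 1.62Q = 197.44 - 0.83Q → Q_m = 56.4694.
Social marginal cost = private MC − MEB = 44.02 + 1.35Q.
Set SMC = demand: 44.02 + 1.35Q = 197.44 - 0.83Q → Q* = 70.3761.
The loss is the area between SMC and demand from Q* to Q_m; with linear curves that's a triangle of height MEB(Q_m).
DWL = ½ × 13.9067 × 30.3167 = 210.8026.

DWL = $210.80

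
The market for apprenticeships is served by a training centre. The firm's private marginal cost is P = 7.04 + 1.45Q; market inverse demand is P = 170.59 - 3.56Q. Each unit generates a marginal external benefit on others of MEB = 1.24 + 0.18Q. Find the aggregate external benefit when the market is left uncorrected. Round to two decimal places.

136.39

Market equilibrium (private): 7.04 + 1.45Q = 170.59 - 3.56Q → Q_m = 32.6447.
Total external benefit = ∫₀^{Q_m} (1.24 + 0.18Q) dQ = 1.24×32.6447 + ½×0.18×32.6447² = 136.3903.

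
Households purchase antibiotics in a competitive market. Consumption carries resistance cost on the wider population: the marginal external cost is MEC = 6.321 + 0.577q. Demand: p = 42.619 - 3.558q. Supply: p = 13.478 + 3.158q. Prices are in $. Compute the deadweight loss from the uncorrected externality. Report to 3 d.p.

Market equilibrium (private): 13.478 + 3.158q = 42.619 - 3.558q → q_m = 4.3390.
Social marginal benefit = demand − MEC = 36.298 - 4.135q.
Set SMB = MC: 36.298 - 4.135q = 13.478 + 3.158q → q* = 3.1290.
The welfare-loss triangle has base |q_m − q*| and height MEC(q_m) (the vertical gap between SMB and MC is zero at q* and MEC at q_m).
DWL = ½ × 1.2100 × 8.8246 = 5.3389.

DWL = $5.339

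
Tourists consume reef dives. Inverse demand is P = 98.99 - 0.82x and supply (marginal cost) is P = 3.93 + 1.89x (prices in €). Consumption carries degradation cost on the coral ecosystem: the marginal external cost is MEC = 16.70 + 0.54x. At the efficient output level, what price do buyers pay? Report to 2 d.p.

Social marginal benefit = demand − MEC = 82.29 - 1.36x.
Set SMB = MC: 82.29 - 1.36x = 3.93 + 1.89x → x* = 24.1108.
Consumer price on the demand curve at x*: 98.99 − 0.82×24.1108 = 79.2191.

P = €79.22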